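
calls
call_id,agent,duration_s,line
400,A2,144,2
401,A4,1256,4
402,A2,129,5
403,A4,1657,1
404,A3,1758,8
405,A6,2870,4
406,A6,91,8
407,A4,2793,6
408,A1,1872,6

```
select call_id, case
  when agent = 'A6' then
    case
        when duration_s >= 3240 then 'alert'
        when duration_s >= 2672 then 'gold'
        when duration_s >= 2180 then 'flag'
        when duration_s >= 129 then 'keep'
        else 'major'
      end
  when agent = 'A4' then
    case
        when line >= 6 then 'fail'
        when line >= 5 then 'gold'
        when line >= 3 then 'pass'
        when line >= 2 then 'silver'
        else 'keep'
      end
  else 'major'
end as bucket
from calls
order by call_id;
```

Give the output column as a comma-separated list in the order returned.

major, pass, major, keep, major, gold, major, fail, major

call_id=400: agent='A2' → outer ELSE → major
call_id=401: agent='A4' → inner[line >= 3] → pass
call_id=402: agent='A2' → outer ELSE → major
call_id=403: agent='A4' → inner[ELSE] → keep
call_id=404: agent='A3' → outer ELSE → major
call_id=405: agent='A6' → inner[duration_s >= 2672] → gold
call_id=406: agent='A6' → inner[ELSE] → major
call_id=407: agent='A4' → inner[line >= 6] → fail
call_id=408: agent='A1' → outer ELSE → major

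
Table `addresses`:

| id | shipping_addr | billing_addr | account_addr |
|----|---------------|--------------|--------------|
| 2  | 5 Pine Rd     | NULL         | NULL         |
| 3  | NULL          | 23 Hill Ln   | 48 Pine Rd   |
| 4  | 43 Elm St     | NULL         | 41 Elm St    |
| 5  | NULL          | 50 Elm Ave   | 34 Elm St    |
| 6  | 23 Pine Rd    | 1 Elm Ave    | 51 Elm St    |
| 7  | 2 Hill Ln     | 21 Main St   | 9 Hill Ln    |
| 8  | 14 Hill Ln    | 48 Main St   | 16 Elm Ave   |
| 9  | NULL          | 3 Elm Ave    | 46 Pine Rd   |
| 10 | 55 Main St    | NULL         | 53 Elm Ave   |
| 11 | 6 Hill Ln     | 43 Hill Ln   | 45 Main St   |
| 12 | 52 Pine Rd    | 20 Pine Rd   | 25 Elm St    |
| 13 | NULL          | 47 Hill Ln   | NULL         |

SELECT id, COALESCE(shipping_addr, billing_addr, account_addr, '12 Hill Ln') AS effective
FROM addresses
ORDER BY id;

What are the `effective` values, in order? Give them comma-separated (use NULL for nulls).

id=2: shipping_addr=5 Pine Rd → 5 Pine Rd
id=3: shipping_addr=NULL, billing_addr=23 Hill Ln → 23 Hill Ln
id=4: shipping_addr=43 Elm St → 43 Elm St
id=5: shipping_addr=NULL, billing_addr=50 Elm Ave → 50 Elm Ave
id=6: shipping_addr=23 Pine Rd → 23 Pine Rd
id=7: shipping_addr=2 Hill Ln → 2 Hill Ln
id=8: shipping_addr=14 Hill Ln → 14 Hill Ln
id=9: shipping_addr=NULL, billing_addr=3 Elm Ave → 3 Elm Ave
id=10: shipping_addr=55 Main St → 55 Main St
id=11: shipping_addr=6 Hill Ln → 6 Hill Ln
id=12: shipping_addr=52 Pine Rd → 52 Pine Rd
id=13: shipping_addr=NULL, billing_addr=47 Hill Ln → 47 Hill Ln

5 Pine Rd, 23 Hill Ln, 43 Elm St, 50 Elm Ave, 23 Pine Rd, 2 Hill Ln, 14 Hill Ln, 3 Elm Ave, 55 Main St, 6 Hill Ln, 52 Pine Rd, 47 Hill Ln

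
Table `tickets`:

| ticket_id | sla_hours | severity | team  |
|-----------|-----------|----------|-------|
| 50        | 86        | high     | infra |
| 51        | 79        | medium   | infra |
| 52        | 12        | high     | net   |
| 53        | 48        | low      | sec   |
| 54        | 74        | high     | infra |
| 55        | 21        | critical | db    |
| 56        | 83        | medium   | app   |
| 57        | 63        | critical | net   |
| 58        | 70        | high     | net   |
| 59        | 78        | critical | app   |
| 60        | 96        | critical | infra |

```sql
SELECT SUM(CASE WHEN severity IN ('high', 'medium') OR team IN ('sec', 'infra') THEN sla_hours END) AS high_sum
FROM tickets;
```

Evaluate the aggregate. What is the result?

ticket_id=50: ✓ → 86
ticket_id=51: ✓ → 79
ticket_id=52: ✓ → 12
ticket_id=53: ✓ → 48
ticket_id=54: ✓ → 74
ticket_id=55: ✗
ticket_id=56: ✓ → 83
ticket_id=57: ✗
ticket_id=58: ✓ → 70
ticket_id=59: ✗
ticket_id=60: ✓ → 96
high_sum = 86 + 79 + 12 + 48 + 74 + 83 + 70 + 96 = 548

548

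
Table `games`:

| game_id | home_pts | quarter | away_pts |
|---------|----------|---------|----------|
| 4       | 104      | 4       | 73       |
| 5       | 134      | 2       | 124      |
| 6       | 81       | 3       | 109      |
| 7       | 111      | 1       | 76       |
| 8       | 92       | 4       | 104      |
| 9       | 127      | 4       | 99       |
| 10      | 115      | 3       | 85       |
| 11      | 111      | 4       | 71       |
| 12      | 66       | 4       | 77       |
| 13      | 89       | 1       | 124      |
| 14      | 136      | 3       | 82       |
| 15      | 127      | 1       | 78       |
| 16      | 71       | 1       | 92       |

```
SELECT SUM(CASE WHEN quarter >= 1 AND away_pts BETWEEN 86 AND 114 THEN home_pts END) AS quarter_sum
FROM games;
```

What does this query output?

371

game_id=4: ✗
game_id=5: ✗
game_id=6: ✓ → 81
game_id=7: ✗
game_id=8: ✓ → 92
game_id=9: ✓ → 127
game_id=10: ✗
game_id=11: ✗
game_id=12: ✗
game_id=13: ✗
game_id=14: ✗
game_id=15: ✗
game_id=16: ✓ → 71
quarter_sum = 81 + 92 + 127 + 71 = 371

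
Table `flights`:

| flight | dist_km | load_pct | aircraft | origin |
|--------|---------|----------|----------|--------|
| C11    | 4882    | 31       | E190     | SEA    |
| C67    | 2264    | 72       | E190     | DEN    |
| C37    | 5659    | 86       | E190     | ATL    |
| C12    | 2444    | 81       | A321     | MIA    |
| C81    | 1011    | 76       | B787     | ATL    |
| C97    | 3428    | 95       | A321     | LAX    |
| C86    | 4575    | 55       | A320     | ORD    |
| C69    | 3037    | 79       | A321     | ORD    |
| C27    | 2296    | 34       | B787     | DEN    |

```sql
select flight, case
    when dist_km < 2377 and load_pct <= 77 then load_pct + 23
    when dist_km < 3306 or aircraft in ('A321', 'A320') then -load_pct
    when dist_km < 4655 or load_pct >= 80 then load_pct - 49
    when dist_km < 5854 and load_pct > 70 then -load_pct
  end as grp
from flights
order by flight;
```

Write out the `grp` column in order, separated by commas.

flight=C11: (no match → NULL) → NULL
flight=C12: dist_km < 3306 or aircraft in ('A321', 'A320') → -81
flight=C27: dist_km < 2377 and load_pct <= 77 → 57
flight=C37: dist_km < 4655 or load_pct >= 80 → 37
flight=C67: dist_km < 2377 and load_pct <= 77 → 95
flight=C69: dist_km < 3306 or aircraft in ('A321', 'A320') → -79
flight=C81: dist_km < 2377 and load_pct <= 77 → 99
flight=C86: dist_km < 3306 or aircraft in ('A321', 'A320') → -55
flight=C97: dist_km < 3306 or aircraft in ('A321', 'A320') → -95

NULL, -81, 57, 37, 95, -79, 99, -55, -95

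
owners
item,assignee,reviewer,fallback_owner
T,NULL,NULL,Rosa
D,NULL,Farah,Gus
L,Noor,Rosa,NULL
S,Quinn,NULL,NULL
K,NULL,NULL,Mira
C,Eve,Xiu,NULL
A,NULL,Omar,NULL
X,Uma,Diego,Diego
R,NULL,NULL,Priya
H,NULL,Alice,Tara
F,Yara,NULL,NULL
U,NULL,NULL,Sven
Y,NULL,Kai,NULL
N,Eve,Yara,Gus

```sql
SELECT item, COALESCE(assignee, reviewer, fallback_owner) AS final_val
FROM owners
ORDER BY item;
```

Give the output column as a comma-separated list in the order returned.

Omar, Eve, Farah, Yara, Alice, Mira, Noor, Eve, Priya, Quinn, Rosa, Sven, Uma, Kai

item=A: assignee=NULL, reviewer=Omar → Omar
item=C: assignee=Eve → Eve
item=D: assignee=NULL, reviewer=Farah → Farah
item=F: assignee=Yara → Yara
item=H: assignee=NULL, reviewer=Alice → Alice
item=K: assignee=NULL, reviewer=NULL, fallback_owner=Mira → Mira
item=L: assignee=Noor → Noor
item=N: assignee=Eve → Eve
item=R: assignee=NULL, reviewer=NULL, fallback_owner=Priya → Priya
item=S: assignee=Quinn → Quinn
item=T: assignee=NULL, reviewer=NULL, fallback_owner=Rosa → Rosa
item=U: assignee=NULL, reviewer=NULL, fallback_owner=Sven → Sven
item=X: assignee=Uma → Uma
item=Y: assignee=NULL, reviewer=Kai → Kai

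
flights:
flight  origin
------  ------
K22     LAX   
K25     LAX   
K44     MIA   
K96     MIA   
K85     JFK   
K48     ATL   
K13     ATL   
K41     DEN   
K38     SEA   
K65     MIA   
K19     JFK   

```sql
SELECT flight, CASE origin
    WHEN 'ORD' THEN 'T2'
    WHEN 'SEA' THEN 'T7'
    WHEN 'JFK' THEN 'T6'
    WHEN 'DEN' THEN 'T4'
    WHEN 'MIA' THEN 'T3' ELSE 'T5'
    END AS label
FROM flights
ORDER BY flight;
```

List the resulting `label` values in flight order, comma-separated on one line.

T5, T6, T5, T5, T7, T4, T3, T5, T3, T6, T3

flight=K13: ELSE → T5
flight=K19: origin='JFK' → T6
flight=K22: ELSE → T5
flight=K25: ELSE → T5
flight=K38: origin='SEA' → T7
flight=K41: origin='DEN' → T4
flight=K44: origin='MIA' → T3
flight=K48: ELSE → T5
flight=K65: origin='MIA' → T3
flight=K85: origin='JFK' → T6
flight=K96: origin='MIA' → T3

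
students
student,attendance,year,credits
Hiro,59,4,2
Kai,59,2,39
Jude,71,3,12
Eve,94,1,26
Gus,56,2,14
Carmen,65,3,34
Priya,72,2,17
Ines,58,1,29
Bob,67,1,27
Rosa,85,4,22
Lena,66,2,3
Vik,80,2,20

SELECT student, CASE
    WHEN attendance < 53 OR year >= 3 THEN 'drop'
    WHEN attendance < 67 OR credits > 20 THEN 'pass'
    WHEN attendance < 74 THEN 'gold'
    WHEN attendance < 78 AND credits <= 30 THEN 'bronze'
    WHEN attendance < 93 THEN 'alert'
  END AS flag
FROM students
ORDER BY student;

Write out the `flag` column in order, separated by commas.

student=Bob: attendance < 67 OR credits > 20 → pass
student=Carmen: attendance < 53 OR year >= 3 → drop
student=Eve: attendance < 67 OR credits > 20 → pass
student=Gus: attendance < 67 OR credits > 20 → pass
student=Hiro: attendance < 53 OR year >= 3 → drop
student=Ines: attendance < 67 OR credits > 20 → pass
student=Jude: attendance < 53 OR year >= 3 → drop
student=Kai: attendance < 67 OR credits > 20 → pass
student=Lena: attendance < 67 OR credits > 20 → pass
student=Priya: attendance < 74 → gold
student=Rosa: attendance < 53 OR year >= 3 → drop
student=Vik: attendance < 93 → alert

pass, drop, pass, pass, drop, pass, drop, pass, pass, gold, drop, alert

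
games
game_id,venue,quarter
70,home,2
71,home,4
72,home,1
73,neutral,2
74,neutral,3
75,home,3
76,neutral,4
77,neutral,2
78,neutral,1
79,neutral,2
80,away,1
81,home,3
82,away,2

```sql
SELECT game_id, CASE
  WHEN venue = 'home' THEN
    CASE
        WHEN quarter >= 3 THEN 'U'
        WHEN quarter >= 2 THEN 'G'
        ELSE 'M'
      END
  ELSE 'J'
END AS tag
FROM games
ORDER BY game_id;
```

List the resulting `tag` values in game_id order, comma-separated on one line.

game_id=70: venue='home' → inner[quarter >= 2] → G
game_id=71: venue='home' → inner[quarter >= 3] → U
game_id=72: venue='home' → inner[ELSE] → M
game_id=73: venue='neutral' → outer ELSE → J
game_id=74: venue='neutral' → outer ELSE → J
game_id=75: venue='home' → inner[quarter >= 3] → U
game_id=76: venue='neutral' → outer ELSE → J
game_id=77: venue='neutral' → outer ELSE → J
game_id=78: venue='neutral' → outer ELSE → J
game_id=79: venue='neutral' → outer ELSE → J
game_id=80: venue='away' → outer ELSE → J
game_id=81: venue='home' → inner[quarter >= 3] → U
game_id=82: venue='away' → outer ELSE → J

G, U, M, J, J, U, J, J, J, J, J, U, J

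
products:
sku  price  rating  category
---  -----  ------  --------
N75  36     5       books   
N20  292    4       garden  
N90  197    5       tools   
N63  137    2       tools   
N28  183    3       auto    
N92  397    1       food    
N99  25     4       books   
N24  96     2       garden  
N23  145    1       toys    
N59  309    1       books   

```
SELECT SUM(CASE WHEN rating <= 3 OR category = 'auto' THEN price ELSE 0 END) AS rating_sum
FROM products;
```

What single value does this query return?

sku=N75: ✗
sku=N20: ✗
sku=N90: ✗
sku=N63: ✓ → 137
sku=N28: ✓ → 183
sku=N92: ✓ → 397
sku=N99: ✗
sku=N24: ✓ → 96
sku=N23: ✓ → 145
sku=N59: ✓ → 309
rating_sum = 137 + 183 + 397 + 96 + 145 + 309 = 1267

1267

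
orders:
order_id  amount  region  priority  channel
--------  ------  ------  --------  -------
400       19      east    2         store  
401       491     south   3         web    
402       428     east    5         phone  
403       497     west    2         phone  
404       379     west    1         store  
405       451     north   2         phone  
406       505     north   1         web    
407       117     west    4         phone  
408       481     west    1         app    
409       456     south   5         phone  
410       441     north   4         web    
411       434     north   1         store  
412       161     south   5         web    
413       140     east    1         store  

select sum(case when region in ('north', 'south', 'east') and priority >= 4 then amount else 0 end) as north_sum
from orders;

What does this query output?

1486

order_id=400: ✗
order_id=401: ✗
order_id=402: ✓ → 428
order_id=403: ✗
order_id=404: ✗
order_id=405: ✗
order_id=406: ✗
order_id=407: ✗
order_id=408: ✗
order_id=409: ✓ → 456
order_id=410: ✓ → 441
order_id=411: ✗
order_id=412: ✓ → 161
order_id=413: ✗
north_sum = 428 + 456 + 441 + 161 = 1486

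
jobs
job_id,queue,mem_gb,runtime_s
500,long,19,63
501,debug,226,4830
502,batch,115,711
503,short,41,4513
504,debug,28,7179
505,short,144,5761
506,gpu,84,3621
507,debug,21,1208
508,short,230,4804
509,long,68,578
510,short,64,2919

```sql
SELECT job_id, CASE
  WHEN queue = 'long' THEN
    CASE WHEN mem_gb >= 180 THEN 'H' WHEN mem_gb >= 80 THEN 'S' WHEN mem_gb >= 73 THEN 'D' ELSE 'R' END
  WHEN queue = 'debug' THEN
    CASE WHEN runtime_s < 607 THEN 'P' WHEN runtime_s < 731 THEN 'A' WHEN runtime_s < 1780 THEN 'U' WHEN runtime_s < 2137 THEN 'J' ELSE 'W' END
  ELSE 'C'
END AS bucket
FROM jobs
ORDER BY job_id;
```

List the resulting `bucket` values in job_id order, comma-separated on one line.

job_id=500: queue='long' → inner[ELSE] → R
job_id=501: queue='debug' → inner[ELSE] → W
job_id=502: queue='batch' → outer ELSE → C
job_id=503: queue='short' → outer ELSE → C
job_id=504: queue='debug' → inner[ELSE] → W
job_id=505: queue='short' → outer ELSE → C
job_id=506: queue='gpu' → outer ELSE → C
job_id=507: queue='debug' → inner[runtime_s < 1780] → U
job_id=508: queue='short' → outer ELSE → C
job_id=509: queue='long' → inner[ELSE] → R
job_id=510: queue='short' → outer ELSE → C

R, W, C, C, W, C, C, U, C, R, C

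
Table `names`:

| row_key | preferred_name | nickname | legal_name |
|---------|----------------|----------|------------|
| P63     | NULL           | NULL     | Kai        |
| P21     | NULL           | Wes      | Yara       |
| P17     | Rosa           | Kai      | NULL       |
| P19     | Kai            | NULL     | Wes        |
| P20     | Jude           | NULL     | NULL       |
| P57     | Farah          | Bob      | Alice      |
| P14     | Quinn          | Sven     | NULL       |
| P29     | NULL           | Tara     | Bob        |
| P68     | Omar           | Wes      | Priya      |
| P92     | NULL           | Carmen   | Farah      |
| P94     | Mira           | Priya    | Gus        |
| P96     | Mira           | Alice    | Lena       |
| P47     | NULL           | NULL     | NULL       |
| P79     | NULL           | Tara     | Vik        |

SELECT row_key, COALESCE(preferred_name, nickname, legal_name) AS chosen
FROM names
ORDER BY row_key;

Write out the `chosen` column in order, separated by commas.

Quinn, Rosa, Kai, Jude, Wes, Tara, NULL, Farah, Kai, Omar, Tara, Carmen, Mira, Mira

row_key=P14: preferred_name=Quinn → Quinn
row_key=P17: preferred_name=Rosa → Rosa
row_key=P19: preferred_name=Kai → Kai
row_key=P20: preferred_name=Jude → Jude
row_key=P21: preferred_name=NULL, nickname=Wes → Wes
row_key=P29: preferred_name=NULL, nickname=Tara → Tara
row_key=P47: preferred_name=NULL, nickname=NULL, legal_name=NULL (all NULL) → NULL
row_key=P57: preferred_name=Farah → Farah
row_key=P63: preferred_name=NULL, nickname=NULL, legal_name=Kai → Kai
row_key=P68: preferred_name=Omar → Omar
row_key=P79: preferred_name=NULL, nickname=Tara → Tara
row_key=P92: preferred_name=NULL, nickname=Carmen → Carmen
row_key=P94: preferred_name=Mira → Mira
row_key=P96: preferred_name=Mira → Mira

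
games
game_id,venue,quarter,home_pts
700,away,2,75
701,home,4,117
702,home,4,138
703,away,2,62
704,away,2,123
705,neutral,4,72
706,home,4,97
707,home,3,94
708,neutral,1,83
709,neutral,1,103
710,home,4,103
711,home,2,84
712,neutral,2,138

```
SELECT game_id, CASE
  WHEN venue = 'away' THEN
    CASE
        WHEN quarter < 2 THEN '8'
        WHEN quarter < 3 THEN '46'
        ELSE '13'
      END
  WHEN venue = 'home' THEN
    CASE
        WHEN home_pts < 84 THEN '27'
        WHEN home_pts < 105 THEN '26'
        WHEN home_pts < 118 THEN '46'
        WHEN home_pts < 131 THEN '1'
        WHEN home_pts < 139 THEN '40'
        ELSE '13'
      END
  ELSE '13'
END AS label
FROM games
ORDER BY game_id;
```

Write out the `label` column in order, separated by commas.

game_id=700: venue='away' → inner[quarter < 3] → 46
game_id=701: venue='home' → inner[home_pts < 118] → 46
game_id=702: venue='home' → inner[home_pts < 139] → 40
game_id=703: venue='away' → inner[quarter < 3] → 46
game_id=704: venue='away' → inner[quarter < 3] → 46
game_id=705: venue='neutral' → outer ELSE → 13
game_id=706: venue='home' → inner[home_pts < 105] → 26
game_id=707: venue='home' → inner[home_pts < 105] → 26
game_id=708: venue='neutral' → outer ELSE → 13
game_id=709: venue='neutral' → outer ELSE → 13
game_id=710: venue='home' → inner[home_pts < 105] → 26
game_id=711: venue='home' → inner[home_pts < 105] → 26
game_id=712: venue='neutral' → outer ELSE → 13

46, 46, 40, 46, 46, 13, 26, 26, 13, 13, 26, 26, 13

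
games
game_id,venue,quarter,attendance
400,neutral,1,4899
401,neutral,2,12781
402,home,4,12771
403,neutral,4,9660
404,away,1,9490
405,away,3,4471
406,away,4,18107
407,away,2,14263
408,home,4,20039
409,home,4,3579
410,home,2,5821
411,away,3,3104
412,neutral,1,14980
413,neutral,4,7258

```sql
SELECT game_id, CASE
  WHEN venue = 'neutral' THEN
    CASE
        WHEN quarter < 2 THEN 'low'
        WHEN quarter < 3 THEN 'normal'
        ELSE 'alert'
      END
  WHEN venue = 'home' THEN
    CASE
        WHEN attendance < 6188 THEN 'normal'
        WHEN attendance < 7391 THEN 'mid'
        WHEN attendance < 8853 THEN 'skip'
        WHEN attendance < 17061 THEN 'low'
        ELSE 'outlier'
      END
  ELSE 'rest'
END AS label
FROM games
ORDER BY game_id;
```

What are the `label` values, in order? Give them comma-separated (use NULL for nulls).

game_id=400: venue='neutral' → inner[quarter < 2] → low
game_id=401: venue='neutral' → inner[quarter < 3] → normal
game_id=402: venue='home' → inner[attendance < 17061] → low
game_id=403: venue='neutral' → inner[ELSE] → alert
game_id=404: venue='away' → outer ELSE → rest
game_id=405: venue='away' → outer ELSE → rest
game_id=406: venue='away' → outer ELSE → rest
game_id=407: venue='away' → outer ELSE → rest
game_id=408: venue='home' → inner[ELSE] → outlier
game_id=409: venue='home' → inner[attendance < 6188] → normal
game_id=410: venue='home' → inner[attendance < 6188] → normal
game_id=411: venue='away' → outer ELSE → rest
game_id=412: venue='neutral' → inner[quarter < 2] → low
game_id=413: venue='neutral' → inner[ELSE] → alert

low, normal, low, alert, rest, rest, rest, rest, outlier, normal, normal, rest, low, alert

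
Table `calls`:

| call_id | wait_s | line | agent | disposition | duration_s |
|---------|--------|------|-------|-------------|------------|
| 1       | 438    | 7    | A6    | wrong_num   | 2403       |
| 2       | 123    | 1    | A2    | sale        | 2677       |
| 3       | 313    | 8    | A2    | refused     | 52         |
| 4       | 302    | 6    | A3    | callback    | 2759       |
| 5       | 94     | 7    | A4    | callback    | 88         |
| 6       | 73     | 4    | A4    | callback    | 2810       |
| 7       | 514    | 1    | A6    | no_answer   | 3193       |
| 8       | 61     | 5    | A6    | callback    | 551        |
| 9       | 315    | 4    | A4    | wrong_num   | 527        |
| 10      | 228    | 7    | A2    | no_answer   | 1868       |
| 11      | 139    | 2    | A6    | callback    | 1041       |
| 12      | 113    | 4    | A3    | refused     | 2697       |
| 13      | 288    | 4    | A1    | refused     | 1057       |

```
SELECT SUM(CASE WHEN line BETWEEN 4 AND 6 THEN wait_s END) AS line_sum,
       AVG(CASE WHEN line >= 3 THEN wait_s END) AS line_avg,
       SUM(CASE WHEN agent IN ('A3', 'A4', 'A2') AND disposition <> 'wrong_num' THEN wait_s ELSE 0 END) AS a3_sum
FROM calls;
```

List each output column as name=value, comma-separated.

[line_sum: line BETWEEN 4 AND 6]
call_id=1: ✗
call_id=2: ✗
call_id=3: ✗
call_id=4: ✓ → 302
call_id=5: ✗
call_id=6: ✓ → 73
call_id=7: ✗
call_id=8: ✓ → 61
call_id=9: ✓ → 315
call_id=10: ✗
call_id=11: ✗
call_id=12: ✓ → 113
call_id=13: ✓ → 288
line_sum = 302 + 73 + 61 + 315 + 113 + 288 = 1152
—
[line_avg: line >= 3]
call_id=1: ✓ → 438
call_id=2: ✗
call_id=3: ✓ → 313
call_id=4: ✓ → 302
call_id=5: ✓ → 94
call_id=6: ✓ → 73
call_id=7: ✗
call_id=8: ✓ → 61
call_id=9: ✓ → 315
call_id=10: ✓ → 228
call_id=11: ✗
call_id=12: ✓ → 113
call_id=13: ✓ → 288
line_avg = (438 + 313 + 302 + 94 + 73 + 61 + 315 + 228 + 113 + 288) / 10 = 222.5
—
[a3_sum: agent IN ('A3', 'A4', 'A2') AND disposition <> 'wrong_num']
call_id=1: ✗
call_id=2: ✓ → 123
call_id=3: ✓ → 313
call_id=4: ✓ → 302
call_id=5: ✓ → 94
call_id=6: ✓ → 73
call_id=7: ✗
call_id=8: ✗
call_id=9: ✗
call_id=10: ✓ → 228
call_id=11: ✗
call_id=12: ✓ → 113
call_id=13: ✗
a3_sum = 123 + 313 + 302 + 94 + 73 + 228 + 113 = 1246

line_sum=1152, line_avg=222.5, a3_sum=1246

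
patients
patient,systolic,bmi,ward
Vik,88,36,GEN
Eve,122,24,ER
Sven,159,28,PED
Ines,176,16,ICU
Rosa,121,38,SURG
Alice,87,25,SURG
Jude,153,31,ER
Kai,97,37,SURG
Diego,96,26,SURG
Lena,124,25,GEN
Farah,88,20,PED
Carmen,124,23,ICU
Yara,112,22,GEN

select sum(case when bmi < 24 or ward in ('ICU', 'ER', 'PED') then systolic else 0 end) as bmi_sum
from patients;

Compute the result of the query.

patient=Vik: ✗
patient=Eve: ✓ → 122
patient=Sven: ✓ → 159
patient=Ines: ✓ → 176
patient=Rosa: ✗
patient=Alice: ✗
patient=Jude: ✓ → 153
patient=Kai: ✗
patient=Diego: ✗
patient=Lena: ✗
patient=Farah: ✓ → 88
patient=Carmen: ✓ → 124
patient=Yara: ✓ → 112
bmi_sum = 122 + 159 + 176 + 153 + 88 + 124 + 112 = 934

934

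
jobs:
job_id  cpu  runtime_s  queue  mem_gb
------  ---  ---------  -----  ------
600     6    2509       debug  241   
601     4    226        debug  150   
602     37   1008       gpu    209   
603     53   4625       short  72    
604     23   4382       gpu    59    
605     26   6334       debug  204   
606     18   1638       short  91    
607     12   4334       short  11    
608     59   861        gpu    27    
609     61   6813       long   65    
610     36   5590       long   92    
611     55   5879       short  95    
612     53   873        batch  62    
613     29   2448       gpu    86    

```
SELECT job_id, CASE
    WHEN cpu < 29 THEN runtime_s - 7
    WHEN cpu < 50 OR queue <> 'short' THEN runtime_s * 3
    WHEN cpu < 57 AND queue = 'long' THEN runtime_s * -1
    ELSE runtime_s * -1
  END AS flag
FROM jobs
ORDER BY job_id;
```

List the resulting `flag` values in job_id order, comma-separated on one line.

job_id=600: cpu < 29 → 2502
job_id=601: cpu < 29 → 219
job_id=602: cpu < 50 OR queue <> 'short' → 3024
job_id=603: ELSE → -4625
job_id=604: cpu < 29 → 4375
job_id=605: cpu < 29 → 6327
job_id=606: cpu < 29 → 1631
job_id=607: cpu < 29 → 4327
job_id=608: cpu < 50 OR queue <> 'short' → 2583
job_id=609: cpu < 50 OR queue <> 'short' → 20439
job_id=610: cpu < 50 OR queue <> 'short' → 16770
job_id=611: ELSE → -5879
job_id=612: cpu < 50 OR queue <> 'short' → 2619
job_id=613: cpu < 50 OR queue <> 'short' → 7344

2502, 219, 3024, -4625, 4375, 6327, 1631, 4327, 2583, 20439, 16770, -5879, 2619, 7344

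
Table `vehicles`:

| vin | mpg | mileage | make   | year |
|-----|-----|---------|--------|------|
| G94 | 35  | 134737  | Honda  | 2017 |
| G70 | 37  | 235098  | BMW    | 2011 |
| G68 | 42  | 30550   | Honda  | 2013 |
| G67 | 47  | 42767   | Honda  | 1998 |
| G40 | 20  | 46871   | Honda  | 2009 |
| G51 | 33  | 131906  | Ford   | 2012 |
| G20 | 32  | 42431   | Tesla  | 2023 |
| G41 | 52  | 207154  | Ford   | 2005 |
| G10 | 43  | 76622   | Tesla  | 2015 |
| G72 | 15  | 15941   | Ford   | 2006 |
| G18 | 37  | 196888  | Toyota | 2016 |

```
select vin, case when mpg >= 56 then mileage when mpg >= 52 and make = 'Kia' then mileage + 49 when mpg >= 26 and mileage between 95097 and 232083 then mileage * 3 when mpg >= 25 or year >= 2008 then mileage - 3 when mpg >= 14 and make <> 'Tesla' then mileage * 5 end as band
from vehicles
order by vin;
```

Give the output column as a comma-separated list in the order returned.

76619, 590664, 42428, 46868, 621462, 395718, 42764, 30547, 235095, 79705, 404211

vin=G10: mpg >= 25 or year >= 2008 → 76619
vin=G18: mpg >= 26 and mileage between 95097 and 232083 → 590664
vin=G20: mpg >= 25 or year >= 2008 → 42428
vin=G40: mpg >= 25 or year >= 2008 → 46868
vin=G41: mpg >= 26 and mileage between 95097 and 232083 → 621462
vin=G51: mpg >= 26 and mileage between 95097 and 232083 → 395718
vin=G67: mpg >= 25 or year >= 2008 → 42764
vin=G68: mpg >= 25 or year >= 2008 → 30547
vin=G70: mpg >= 25 or year >= 2008 → 235095
vin=G72: mpg >= 14 and make <> 'Tesla' → 79705
vin=G94: mpg >= 26 and mileage between 95097 and 232083 → 404211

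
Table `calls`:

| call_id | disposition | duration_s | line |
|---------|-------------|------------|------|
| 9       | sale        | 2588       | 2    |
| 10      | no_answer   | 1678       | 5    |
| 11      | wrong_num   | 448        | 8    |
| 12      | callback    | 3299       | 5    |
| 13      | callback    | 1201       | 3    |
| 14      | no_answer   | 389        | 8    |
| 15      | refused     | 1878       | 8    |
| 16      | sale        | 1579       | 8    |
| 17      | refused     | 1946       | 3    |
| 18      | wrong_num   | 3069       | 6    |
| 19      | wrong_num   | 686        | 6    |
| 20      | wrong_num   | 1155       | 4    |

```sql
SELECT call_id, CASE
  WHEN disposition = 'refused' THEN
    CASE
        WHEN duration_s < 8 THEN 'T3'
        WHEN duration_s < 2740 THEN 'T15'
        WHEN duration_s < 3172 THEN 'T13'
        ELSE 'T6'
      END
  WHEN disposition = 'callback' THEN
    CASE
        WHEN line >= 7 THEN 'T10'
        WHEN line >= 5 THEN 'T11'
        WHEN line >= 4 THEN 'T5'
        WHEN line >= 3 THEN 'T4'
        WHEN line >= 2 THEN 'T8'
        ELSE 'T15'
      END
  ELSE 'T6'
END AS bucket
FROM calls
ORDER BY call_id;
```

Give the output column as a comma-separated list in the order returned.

call_id=9: disposition='sale' → outer ELSE → T6
call_id=10: disposition='no_answer' → outer ELSE → T6
call_id=11: disposition='wrong_num' → outer ELSE → T6
call_id=12: disposition='callback' → inner[line >= 5] → T11
call_id=13: disposition='callback' → inner[line >= 3] → T4
call_id=14: disposition='no_answer' → outer ELSE → T6
call_id=15: disposition='refused' → inner[duration_s < 2740] → T15
call_id=16: disposition='sale' → outer ELSE → T6
call_id=17: disposition='refused' → inner[duration_s < 2740] → T15
call_id=18: disposition='wrong_num' → outer ELSE → T6
call_id=19: disposition='wrong_num' → outer ELSE → T6
call_id=20: disposition='wrong_num' → outer ELSE → T6

T6, T6, T6, T11, T4, T6, T15, T6, T15, T6, T6, T6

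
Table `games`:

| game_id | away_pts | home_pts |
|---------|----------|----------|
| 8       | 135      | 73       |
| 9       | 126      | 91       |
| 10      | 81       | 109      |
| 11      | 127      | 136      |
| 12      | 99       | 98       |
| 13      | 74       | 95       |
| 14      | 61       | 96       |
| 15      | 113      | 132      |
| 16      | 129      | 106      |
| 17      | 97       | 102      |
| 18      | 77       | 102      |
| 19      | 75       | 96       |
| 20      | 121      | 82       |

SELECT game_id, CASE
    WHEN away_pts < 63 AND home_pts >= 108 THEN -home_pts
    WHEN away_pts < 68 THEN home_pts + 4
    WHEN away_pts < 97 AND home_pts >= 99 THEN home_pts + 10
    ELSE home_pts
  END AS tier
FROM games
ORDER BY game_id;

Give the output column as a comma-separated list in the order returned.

73, 91, 119, 136, 98, 95, 100, 132, 106, 102, 112, 96, 82

game_id=8: ELSE → 73
game_id=9: ELSE → 91
game_id=10: away_pts < 97 AND home_pts >= 99 → 119
game_id=11: ELSE → 136
game_id=12: ELSE → 98
game_id=13: ELSE → 95
game_id=14: away_pts < 68 → 100
game_id=15: ELSE → 132
game_id=16: ELSE → 106
game_id=17: ELSE → 102
game_id=18: away_pts < 97 AND home_pts >= 99 → 112
game_id=19: ELSE → 96
game_id=20: ELSE → 82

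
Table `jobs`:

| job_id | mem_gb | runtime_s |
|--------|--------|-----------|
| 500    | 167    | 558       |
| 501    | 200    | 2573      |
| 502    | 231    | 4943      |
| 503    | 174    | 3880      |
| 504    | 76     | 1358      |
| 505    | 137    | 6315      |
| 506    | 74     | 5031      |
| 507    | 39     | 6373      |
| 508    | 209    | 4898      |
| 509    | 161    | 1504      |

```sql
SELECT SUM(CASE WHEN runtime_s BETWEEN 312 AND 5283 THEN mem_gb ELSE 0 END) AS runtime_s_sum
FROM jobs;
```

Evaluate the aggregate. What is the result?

1292

job_id=500: ✓ → 167
job_id=501: ✓ → 200
job_id=502: ✓ → 231
job_id=503: ✓ → 174
job_id=504: ✓ → 76
job_id=505: ✗
job_id=506: ✓ → 74
job_id=507: ✗
job_id=508: ✓ → 209
job_id=509: ✓ → 161
runtime_s_sum = 167 + 200 + 231 + 174 + 76 + 74 + 209 + 161 = 1292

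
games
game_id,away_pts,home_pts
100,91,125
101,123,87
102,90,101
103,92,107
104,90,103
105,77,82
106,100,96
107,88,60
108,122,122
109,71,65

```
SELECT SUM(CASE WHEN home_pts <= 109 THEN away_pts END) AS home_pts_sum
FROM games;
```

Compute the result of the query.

731

game_id=100: ✗
game_id=101: ✓ → 123
game_id=102: ✓ → 90
game_id=103: ✓ → 92
game_id=104: ✓ → 90
game_id=105: ✓ → 77
game_id=106: ✓ → 100
game_id=107: ✓ → 88
game_id=108: ✗
game_id=109: ✓ → 71
home_pts_sum = 123 + 90 + 92 + 90 + 77 + 100 + 88 + 71 = 731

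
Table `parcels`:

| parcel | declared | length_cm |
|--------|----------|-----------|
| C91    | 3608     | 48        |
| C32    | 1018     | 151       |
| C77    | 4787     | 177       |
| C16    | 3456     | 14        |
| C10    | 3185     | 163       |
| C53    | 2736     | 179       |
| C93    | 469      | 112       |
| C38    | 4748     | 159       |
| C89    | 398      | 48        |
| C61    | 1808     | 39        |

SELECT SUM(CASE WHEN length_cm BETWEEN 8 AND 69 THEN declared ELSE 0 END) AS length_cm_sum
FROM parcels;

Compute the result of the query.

9270

parcel=C91: ✓ → 3608
parcel=C32: ✗
parcel=C77: ✗
parcel=C16: ✓ → 3456
parcel=C10: ✗
parcel=C53: ✗
parcel=C93: ✗
parcel=C38: ✗
parcel=C89: ✓ → 398
parcel=C61: ✓ → 1808
length_cm_sum = 3608 + 3456 + 398 + 1808 = 9270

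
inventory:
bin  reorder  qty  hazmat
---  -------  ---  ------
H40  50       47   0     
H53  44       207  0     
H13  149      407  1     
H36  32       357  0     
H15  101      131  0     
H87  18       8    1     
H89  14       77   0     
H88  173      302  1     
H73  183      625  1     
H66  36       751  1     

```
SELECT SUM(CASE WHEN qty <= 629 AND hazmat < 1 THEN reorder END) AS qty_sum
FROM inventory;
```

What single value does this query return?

bin=H40: ✓ → 50
bin=H53: ✓ → 44
bin=H13: ✗
bin=H36: ✓ → 32
bin=H15: ✓ → 101
bin=H87: ✗
bin=H89: ✓ → 14
bin=H88: ✗
bin=H73: ✗
bin=H66: ✗
qty_sum = 50 + 44 + 32 + 101 + 14 = 241

241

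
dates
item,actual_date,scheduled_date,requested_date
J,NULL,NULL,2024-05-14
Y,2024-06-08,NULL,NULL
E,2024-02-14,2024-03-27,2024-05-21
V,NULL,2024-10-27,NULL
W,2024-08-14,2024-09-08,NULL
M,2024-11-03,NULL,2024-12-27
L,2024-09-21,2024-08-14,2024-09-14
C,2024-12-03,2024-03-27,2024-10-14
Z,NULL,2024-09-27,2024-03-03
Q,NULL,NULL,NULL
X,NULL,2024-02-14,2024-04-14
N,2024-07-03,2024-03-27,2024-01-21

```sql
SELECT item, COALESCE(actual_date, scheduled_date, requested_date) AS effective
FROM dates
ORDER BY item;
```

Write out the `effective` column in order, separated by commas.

item=C: actual_date=2024-12-03 → 2024-12-03
item=E: actual_date=2024-02-14 → 2024-02-14
item=J: actual_date=NULL, scheduled_date=NULL, requested_date=2024-05-14 → 2024-05-14
item=L: actual_date=2024-09-21 → 2024-09-21
item=M: actual_date=2024-11-03 → 2024-11-03
item=N: actual_date=2024-07-03 → 2024-07-03
item=Q: actual_date=NULL, scheduled_date=NULL, requested_date=NULL (all NULL) → NULL
item=V: actual_date=NULL, scheduled_date=2024-10-27 → 2024-10-27
item=W: actual_date=2024-08-14 → 2024-08-14
item=X: actual_date=NULL, scheduled_date=2024-02-14 → 2024-02-14
item=Y: actual_date=2024-06-08 → 2024-06-08
item=Z: actual_date=NULL, scheduled_date=2024-09-27 → 2024-09-27

2024-12-03, 2024-02-14, 2024-05-14, 2024-09-21, 2024-11-03, 2024-07-03, NULL, 2024-10-27, 2024-08-14, 2024-02-14, 2024-06-08, 2024-09-27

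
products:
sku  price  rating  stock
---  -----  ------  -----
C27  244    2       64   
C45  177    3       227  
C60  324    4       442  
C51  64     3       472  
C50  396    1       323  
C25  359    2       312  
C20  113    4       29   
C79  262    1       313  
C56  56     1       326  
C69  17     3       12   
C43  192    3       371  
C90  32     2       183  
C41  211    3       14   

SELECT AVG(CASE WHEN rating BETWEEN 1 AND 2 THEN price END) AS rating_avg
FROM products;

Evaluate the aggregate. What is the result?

224.8333333333

sku=C27: ✓ → 244
sku=C45: ✗
sku=C60: ✗
sku=C51: ✗
sku=C50: ✓ → 396
sku=C25: ✓ → 359
sku=C20: ✗
sku=C79: ✓ → 262
sku=C56: ✓ → 56
sku=C69: ✗
sku=C43: ✗
sku=C90: ✓ → 32
sku=C41: ✗
rating_avg = (244 + 396 + 359 + 262 + 56 + 32) / 6 = 224.8333333333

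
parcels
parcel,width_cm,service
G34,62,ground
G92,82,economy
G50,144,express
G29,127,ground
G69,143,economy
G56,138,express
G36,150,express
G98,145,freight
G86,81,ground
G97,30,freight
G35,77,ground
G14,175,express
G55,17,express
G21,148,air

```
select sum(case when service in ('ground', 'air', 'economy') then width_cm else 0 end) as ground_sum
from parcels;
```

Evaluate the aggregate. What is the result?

parcel=G34: ✓ → 62
parcel=G92: ✓ → 82
parcel=G50: ✗
parcel=G29: ✓ → 127
parcel=G69: ✓ → 143
parcel=G56: ✗
parcel=G36: ✗
parcel=G98: ✗
parcel=G86: ✓ → 81
parcel=G97: ✗
parcel=G35: ✓ → 77
parcel=G14: ✗
parcel=G55: ✗
parcel=G21: ✓ → 148
ground_sum = 62 + 82 + 127 + 143 + 81 + 77 + 148 = 720

720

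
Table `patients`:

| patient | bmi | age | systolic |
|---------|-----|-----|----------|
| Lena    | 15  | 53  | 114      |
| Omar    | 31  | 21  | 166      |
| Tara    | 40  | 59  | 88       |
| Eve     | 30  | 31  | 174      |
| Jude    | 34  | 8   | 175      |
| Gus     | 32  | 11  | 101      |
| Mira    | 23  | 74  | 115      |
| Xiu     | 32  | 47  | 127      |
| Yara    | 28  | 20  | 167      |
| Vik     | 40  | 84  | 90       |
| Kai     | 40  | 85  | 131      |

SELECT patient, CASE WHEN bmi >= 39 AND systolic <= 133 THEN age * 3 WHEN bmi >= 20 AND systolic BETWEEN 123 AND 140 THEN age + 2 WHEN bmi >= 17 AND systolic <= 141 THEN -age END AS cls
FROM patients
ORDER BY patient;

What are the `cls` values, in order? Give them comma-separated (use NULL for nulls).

patient=Eve: (no match → NULL) → NULL
patient=Gus: bmi >= 17 AND systolic <= 141 → -11
patient=Jude: (no match → NULL) → NULL
patient=Kai: bmi >= 39 AND systolic <= 133 → 255
patient=Lena: (no match → NULL) → NULL
patient=Mira: bmi >= 17 AND systolic <= 141 → -74
patient=Omar: (no match → NULL) → NULL
patient=Tara: bmi >= 39 AND systolic <= 133 → 177
patient=Vik: bmi >= 39 AND systolic <= 133 → 252
patient=Xiu: bmi >= 20 AND systolic BETWEEN 123 AND 140 → 49
patient=Yara: (no match → NULL) → NULL

NULL, -11, NULL, 255, NULL, -74, NULL, 177, 252, 49, NULL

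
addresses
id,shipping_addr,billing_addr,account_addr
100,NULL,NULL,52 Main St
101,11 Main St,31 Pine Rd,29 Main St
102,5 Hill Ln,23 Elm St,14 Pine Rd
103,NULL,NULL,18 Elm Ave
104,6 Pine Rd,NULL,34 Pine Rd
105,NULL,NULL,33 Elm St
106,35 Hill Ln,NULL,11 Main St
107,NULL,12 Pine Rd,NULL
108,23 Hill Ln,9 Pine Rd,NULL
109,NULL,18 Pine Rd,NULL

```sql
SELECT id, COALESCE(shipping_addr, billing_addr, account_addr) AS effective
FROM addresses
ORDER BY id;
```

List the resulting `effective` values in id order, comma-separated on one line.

id=100: shipping_addr=NULL, billing_addr=NULL, account_addr=52 Main St → 52 Main St
id=101: shipping_addr=11 Main St → 11 Main St
id=102: shipping_addr=5 Hill Ln → 5 Hill Ln
id=103: shipping_addr=NULL, billing_addr=NULL, account_addr=18 Elm Ave → 18 Elm Ave
id=104: shipping_addr=6 Pine Rd → 6 Pine Rd
id=105: shipping_addr=NULL, billing_addr=NULL, account_addr=33 Elm St → 33 Elm St
id=106: shipping_addr=35 Hill Ln → 35 Hill Ln
id=107: shipping_addr=NULL, billing_addr=12 Pine Rd → 12 Pine Rd
id=108: shipping_addr=23 Hill Ln → 23 Hill Ln
id=109: shipping_addr=NULL, billing_addr=18 Pine Rd → 18 Pine Rd

52 Main St, 11 Main St, 5 Hill Ln, 18 Elm Ave, 6 Pine Rd, 33 Elm St, 35 Hill Ln, 12 Pine Rd, 23 Hill Ln, 18 Pine Rd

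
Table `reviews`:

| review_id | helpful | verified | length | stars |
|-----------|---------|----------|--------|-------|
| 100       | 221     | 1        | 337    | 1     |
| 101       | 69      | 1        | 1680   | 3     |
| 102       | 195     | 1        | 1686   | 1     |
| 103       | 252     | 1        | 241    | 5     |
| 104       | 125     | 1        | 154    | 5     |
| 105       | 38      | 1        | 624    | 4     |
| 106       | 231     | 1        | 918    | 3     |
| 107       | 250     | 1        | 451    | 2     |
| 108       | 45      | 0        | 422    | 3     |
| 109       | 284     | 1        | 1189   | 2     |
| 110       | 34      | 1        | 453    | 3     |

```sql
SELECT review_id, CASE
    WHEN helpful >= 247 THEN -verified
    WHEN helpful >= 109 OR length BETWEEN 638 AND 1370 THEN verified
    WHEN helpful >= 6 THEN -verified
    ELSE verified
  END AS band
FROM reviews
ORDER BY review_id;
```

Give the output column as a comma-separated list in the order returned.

1, -1, 1, -1, 1, -1, 1, -1, 0, -1, -1

review_id=100: helpful >= 109 OR length BETWEEN 638 AND 1370 → 1
review_id=101: helpful >= 6 → -1
review_id=102: helpful >= 109 OR length BETWEEN 638 AND 1370 → 1
review_id=103: helpful >= 247 → -1
review_id=104: helpful >= 109 OR length BETWEEN 638 AND 1370 → 1
review_id=105: helpful >= 6 → -1
review_id=106: helpful >= 109 OR length BETWEEN 638 AND 1370 → 1
review_id=107: helpful >= 247 → -1
review_id=108: helpful >= 6 → 0
review_id=109: helpful >= 247 → -1
review_id=110: helpful >= 6 → -1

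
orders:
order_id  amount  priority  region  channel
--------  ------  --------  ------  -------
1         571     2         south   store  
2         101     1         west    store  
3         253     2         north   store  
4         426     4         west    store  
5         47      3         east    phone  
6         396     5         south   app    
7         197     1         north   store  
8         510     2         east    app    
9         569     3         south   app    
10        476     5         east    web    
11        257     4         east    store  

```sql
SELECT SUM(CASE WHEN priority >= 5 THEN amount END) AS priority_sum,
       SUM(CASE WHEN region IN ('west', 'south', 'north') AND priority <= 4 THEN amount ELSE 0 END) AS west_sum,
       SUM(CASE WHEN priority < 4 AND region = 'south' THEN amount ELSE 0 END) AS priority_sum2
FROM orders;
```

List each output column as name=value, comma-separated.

[priority_sum: priority >= 5]
order_id=1: ✗
order_id=2: ✗
order_id=3: ✗
order_id=4: ✗
order_id=5: ✗
order_id=6: ✓ → 396
order_id=7: ✗
order_id=8: ✗
order_id=9: ✗
order_id=10: ✓ → 476
order_id=11: ✗
priority_sum = 396 + 476 = 872
—
[west_sum: region IN ('west', 'south', 'north') AND priority <= 4]
order_id=1: ✓ → 571
order_id=2: ✓ → 101
order_id=3: ✓ → 253
order_id=4: ✓ → 426
order_id=5: ✗
order_id=6: ✗
order_id=7: ✓ → 197
order_id=8: ✗
order_id=9: ✓ → 569
order_id=10: ✗
order_id=11: ✗
west_sum = 571 + 101 + 253 + 426 + 197 + 569 = 2117
—
[priority_sum2: priority < 4 AND region = 'south']
order_id=1: ✓ → 571
order_id=2: ✗
order_id=3: ✗
order_id=4: ✗
order_id=5: ✗
order_id=6: ✗
order_id=7: ✗
order_id=8: ✗
order_id=9: ✓ → 569
order_id=10: ✗
order_id=11: ✗
priority_sum2 = 571 + 569 = 1140

priority_sum=872, west_sum=2117, priority_sum2=1140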